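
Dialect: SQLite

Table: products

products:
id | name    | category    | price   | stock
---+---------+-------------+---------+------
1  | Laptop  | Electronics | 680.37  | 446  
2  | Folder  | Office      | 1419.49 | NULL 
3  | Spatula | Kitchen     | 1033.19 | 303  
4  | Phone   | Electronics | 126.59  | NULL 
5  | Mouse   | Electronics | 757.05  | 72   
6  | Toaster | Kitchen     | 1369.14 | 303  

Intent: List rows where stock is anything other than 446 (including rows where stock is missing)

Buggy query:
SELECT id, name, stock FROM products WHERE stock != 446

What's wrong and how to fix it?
Bug: Inequality against NULL is unknown, not true; rows with NULL are dropped

Fix: Handle NULL separately with IS NULL alongside the inequality

Corrected query:
SELECT id, name, stock FROM products WHERE stock != 446 OR stock IS NULL

Result:
id | name    | stock
---+---------+------
2  | Folder  | NULL 
3  | Spatula | 303  
4  | Phone   | NULL 
5  | Mouse   | 72   
6  | Toaster | 303  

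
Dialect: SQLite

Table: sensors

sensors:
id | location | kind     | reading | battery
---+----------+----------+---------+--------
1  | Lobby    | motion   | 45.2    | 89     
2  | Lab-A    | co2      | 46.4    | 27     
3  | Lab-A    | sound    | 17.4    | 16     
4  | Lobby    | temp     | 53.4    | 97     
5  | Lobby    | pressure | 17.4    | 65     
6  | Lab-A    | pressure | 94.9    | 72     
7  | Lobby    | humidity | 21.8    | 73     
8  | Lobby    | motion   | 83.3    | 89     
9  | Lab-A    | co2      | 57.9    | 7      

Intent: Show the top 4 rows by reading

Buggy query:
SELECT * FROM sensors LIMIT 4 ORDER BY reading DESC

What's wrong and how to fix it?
Bug: LIMIT must come after ORDER BY

Fix: Sort with ORDER BY, then apply LIMIT

Corrected query:
SELECT * FROM sensors ORDER BY reading DESC LIMIT 4

Result:
id | location | kind     | reading | battery
---+----------+----------+---------+--------
6  | Lab-A    | pressure | 94.9    | 72     
8  | Lobby    | motion   | 83.3    | 89     
9  | Lab-A    | co2      | 57.9    | 7      
4  | Lobby    | temp     | 53.4    | 97     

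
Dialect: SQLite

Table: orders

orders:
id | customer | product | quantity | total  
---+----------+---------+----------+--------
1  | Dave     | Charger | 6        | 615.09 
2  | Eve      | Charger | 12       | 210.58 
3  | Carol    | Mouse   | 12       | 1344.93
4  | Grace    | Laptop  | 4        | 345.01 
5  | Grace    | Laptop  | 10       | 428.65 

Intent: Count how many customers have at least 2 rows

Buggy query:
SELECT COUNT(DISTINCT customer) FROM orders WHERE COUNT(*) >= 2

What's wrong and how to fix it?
Bug: COUNT(*) cannot appear in WHERE; the per-group count doesn't exist yet

Fix: Group first with HAVING COUNT(*) >= 2, then COUNT the resulting groups

Corrected query:
SELECT COUNT(*) FROM (SELECT customer FROM orders GROUP BY customer HAVING COUNT(*) >= 2)

Result:
COUNT(*)
--------
1       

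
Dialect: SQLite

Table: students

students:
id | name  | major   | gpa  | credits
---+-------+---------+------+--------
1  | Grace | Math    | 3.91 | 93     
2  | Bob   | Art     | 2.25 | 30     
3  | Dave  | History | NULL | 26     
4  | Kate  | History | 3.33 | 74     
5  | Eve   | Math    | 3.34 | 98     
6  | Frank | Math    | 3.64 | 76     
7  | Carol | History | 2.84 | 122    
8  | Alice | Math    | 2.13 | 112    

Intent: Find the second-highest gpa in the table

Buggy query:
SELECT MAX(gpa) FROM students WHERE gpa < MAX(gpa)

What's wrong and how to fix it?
Bug: MAX(gpa) on the right of the comparison is an aggregate-in-WHERE error

Fix: Put the inner MAX in a scalar subquery

Corrected query:
SELECT MAX(gpa) FROM students WHERE gpa < (SELECT MAX(gpa) FROM students)

Result:
MAX(gpa)
--------
3.64    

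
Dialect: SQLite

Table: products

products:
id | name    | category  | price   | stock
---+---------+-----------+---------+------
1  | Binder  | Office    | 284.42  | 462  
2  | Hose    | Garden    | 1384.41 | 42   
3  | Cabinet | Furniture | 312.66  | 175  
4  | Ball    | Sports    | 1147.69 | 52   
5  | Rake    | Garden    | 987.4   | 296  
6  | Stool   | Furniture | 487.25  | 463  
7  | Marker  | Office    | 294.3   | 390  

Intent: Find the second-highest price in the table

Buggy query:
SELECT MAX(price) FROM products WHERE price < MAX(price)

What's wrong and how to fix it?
Bug: The inner MAX is an aggregate inside WHERE, which is not allowed

Fix: Put the inner MAX in a scalar subquery

Corrected query:
SELECT MAX(price) FROM products WHERE price < (SELECT MAX(price) FROM products)

Result:
MAX(price)
----------
1147.69   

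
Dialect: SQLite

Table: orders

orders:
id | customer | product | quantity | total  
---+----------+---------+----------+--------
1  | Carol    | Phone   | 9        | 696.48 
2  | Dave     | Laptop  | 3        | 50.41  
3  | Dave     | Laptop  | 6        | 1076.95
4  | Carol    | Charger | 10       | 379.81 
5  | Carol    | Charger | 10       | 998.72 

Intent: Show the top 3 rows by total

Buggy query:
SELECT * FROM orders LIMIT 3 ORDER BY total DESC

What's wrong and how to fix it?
Bug: LIMIT must come after ORDER BY

Fix: Sort with ORDER BY, then apply LIMIT

Corrected query:
SELECT * FROM orders ORDER BY total DESC LIMIT 3

Result:
id | customer | product | quantity | total  
---+----------+---------+----------+--------
3  | Dave     | Laptop  | 6        | 1076.95
5  | Carol    | Charger | 10       | 998.72 
1  | Carol    | Phone   | 9        | 696.48 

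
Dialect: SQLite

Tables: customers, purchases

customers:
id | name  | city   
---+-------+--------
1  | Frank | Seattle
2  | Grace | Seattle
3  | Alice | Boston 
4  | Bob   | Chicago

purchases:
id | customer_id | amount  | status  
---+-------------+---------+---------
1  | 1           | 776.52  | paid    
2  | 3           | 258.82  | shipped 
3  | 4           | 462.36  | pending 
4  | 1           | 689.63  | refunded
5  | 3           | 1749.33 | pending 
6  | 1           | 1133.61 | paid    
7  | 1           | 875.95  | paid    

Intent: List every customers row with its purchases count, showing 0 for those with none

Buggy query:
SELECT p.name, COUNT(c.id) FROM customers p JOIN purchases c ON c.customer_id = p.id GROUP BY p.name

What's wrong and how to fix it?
Bug: An inner join excludes parents with zero children

Fix: Use LEFT JOIN so parents without children still appear (COUNT(c.id) gives 0)

Corrected query:
SELECT p.name, COUNT(c.id) FROM customers p LEFT JOIN purchases c ON c.customer_id = p.id GROUP BY p.name

Result:
name  | COUNT(c.id)
------+------------
Alice | 2          
Bob   | 1          
Frank | 4          
Grace | 0          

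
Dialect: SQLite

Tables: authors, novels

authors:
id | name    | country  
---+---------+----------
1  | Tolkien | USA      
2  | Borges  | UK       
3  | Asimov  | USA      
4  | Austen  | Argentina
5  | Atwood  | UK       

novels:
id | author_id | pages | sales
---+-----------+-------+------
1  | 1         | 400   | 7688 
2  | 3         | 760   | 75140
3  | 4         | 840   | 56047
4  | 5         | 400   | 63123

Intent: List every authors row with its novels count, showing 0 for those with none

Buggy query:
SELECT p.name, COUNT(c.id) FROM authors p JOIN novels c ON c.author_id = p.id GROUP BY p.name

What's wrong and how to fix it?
Bug: INNER JOIN drops authors rows that have no matching novels rows

Fix: Use LEFT JOIN so parents without children still appear (COUNT(c.id) gives 0)

Corrected query:
SELECT p.name, COUNT(c.id) FROM authors p LEFT JOIN novels c ON c.author_id = p.id GROUP BY p.name

Result:
name    | COUNT(c.id)
--------+------------
Asimov  | 1          
Atwood  | 1          
Austen  | 1          
Borges  | 0          
Tolkien | 1          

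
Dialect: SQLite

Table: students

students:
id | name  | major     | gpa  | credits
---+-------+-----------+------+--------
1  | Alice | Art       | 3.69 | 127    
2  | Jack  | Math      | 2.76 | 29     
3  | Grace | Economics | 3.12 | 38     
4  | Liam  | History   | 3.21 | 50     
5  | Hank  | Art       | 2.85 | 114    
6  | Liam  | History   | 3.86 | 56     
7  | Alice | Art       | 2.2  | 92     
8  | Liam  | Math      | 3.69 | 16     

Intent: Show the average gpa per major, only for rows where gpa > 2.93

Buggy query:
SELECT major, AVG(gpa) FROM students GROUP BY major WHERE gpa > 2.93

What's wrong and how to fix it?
Bug: Row-level WHERE must come before GROUP BY in the clause order

Fix: Move the WHERE clause before GROUP BY

Corrected query:
SELECT major, AVG(gpa) FROM students WHERE gpa > 2.93 GROUP BY major

Result:
major     | AVG(gpa)
----------+---------
Art       | 3.69    
Economics | 3.12    
History   | 3.535   
Math      | 3.69    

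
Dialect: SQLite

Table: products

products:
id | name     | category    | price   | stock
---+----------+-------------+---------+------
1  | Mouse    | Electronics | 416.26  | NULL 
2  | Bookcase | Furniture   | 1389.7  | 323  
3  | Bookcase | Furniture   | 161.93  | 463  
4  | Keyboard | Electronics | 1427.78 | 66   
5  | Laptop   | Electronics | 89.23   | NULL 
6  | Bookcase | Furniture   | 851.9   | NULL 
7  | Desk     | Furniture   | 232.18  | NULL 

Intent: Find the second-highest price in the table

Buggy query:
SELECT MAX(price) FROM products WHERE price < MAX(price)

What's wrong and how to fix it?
Bug: The inner MAX is an aggregate inside WHERE, which is not allowed

Fix: Put the inner MAX in a scalar subquery

Corrected query:
SELECT MAX(price) FROM products WHERE price < (SELECT MAX(price) FROM products)

Result:
MAX(price)
----------
1389.7    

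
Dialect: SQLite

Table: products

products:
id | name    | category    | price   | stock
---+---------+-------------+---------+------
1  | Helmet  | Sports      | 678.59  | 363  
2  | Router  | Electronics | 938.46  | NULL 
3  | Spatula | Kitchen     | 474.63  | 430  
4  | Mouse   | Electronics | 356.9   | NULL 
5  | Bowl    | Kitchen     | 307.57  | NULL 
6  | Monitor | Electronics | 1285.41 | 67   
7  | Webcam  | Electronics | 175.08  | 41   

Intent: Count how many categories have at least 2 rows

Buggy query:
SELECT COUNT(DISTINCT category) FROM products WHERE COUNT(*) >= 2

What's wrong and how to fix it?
Bug: COUNT(*) cannot appear in WHERE; the per-group count doesn't exist yet

Fix: Use a subquery that GROUPs and filters with HAVING, then count its rows

Corrected query:
SELECT COUNT(*) FROM (SELECT category FROM products GROUP BY category HAVING COUNT(*) >= 2)

Result:
COUNT(*)
--------
2       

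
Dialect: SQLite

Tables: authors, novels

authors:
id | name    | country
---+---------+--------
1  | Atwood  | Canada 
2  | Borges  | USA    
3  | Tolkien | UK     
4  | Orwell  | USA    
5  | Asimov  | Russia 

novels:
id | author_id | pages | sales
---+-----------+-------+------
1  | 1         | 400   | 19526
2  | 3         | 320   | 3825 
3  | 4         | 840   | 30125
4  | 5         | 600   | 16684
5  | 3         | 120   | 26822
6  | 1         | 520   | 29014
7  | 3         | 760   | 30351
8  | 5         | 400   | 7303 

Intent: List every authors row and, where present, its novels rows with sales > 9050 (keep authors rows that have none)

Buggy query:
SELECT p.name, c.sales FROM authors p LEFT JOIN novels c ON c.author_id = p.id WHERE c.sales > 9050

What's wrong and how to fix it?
Bug: A WHERE condition on the right-hand table after LEFT JOIN drops unmatched parents

Fix: Put 'c.sales > 9050' in the JOIN's ON clause instead of WHERE

Corrected query:
SELECT p.name, c.sales FROM authors p LEFT JOIN novels c ON c.author_id = p.id AND c.sales > 9050

Result:
name    | sales
--------+------
Atwood  | 19526
Atwood  | 29014
Borges  | NULL 
Tolkien | 26822
Tolkien | 30351
Orwell  | 30125
Asimov  | 16684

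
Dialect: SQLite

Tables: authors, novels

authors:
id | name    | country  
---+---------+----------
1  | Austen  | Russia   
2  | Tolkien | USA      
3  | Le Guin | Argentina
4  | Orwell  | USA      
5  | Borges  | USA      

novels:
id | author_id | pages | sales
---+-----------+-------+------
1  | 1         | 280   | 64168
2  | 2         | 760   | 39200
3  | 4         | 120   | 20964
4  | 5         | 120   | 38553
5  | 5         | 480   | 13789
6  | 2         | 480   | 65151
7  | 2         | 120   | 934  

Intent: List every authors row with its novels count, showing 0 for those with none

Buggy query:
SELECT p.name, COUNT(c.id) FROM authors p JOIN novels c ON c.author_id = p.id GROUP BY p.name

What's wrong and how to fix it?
Bug: INNER JOIN drops authors rows that have no matching novels rows

Fix: Use LEFT JOIN so parents without children still appear (COUNT(c.id) gives 0)

Corrected query:
SELECT p.name, COUNT(c.id) FROM authors p LEFT JOIN novels c ON c.author_id = p.id GROUP BY p.name

Result:
name    | COUNT(c.id)
--------+------------
Austen  | 1          
Borges  | 2          
Le Guin | 0          
Orwell  | 1          
Tolkien | 3          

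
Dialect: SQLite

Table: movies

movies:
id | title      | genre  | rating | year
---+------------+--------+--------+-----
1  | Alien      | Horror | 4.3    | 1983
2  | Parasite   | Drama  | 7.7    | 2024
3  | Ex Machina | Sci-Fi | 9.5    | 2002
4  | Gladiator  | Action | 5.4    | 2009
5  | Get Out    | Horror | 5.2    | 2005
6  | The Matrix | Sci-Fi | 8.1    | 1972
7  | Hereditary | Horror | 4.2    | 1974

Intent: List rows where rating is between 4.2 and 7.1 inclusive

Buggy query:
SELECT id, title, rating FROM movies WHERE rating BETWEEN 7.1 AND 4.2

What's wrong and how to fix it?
Bug: BETWEEN expects the lower bound first; with 7.1 AND 4.2 the range is empty

Fix: Swap the bounds so the smaller value comes first

Corrected query:
SELECT id, title, rating FROM movies WHERE rating BETWEEN 4.2 AND 7.1

Result:
id | title      | rating
---+------------+-------
1  | Alien      | 4.3   
4  | Gladiator  | 5.4   
5  | Get Out    | 5.2   
7  | Hereditary | 4.2   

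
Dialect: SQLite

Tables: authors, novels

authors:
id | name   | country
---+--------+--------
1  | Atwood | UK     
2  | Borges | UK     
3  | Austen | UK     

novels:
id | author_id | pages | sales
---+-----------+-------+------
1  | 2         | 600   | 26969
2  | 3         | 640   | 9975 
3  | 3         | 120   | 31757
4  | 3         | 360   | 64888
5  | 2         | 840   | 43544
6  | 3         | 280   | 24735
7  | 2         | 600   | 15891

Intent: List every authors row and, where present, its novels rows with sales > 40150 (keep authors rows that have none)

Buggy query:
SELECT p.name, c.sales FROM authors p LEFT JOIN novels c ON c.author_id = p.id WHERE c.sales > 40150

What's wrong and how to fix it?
Bug: A WHERE condition on the right-hand table after LEFT JOIN drops unmatched parents

Fix: Move the right-table condition into the ON clause so unmatched parents are kept

Corrected query:
SELECT p.name, c.sales FROM authors p LEFT JOIN novels c ON c.author_id = p.id AND c.sales > 40150

Result:
name   | sales
-------+------
Atwood | NULL 
Borges | 43544
Austen | 64888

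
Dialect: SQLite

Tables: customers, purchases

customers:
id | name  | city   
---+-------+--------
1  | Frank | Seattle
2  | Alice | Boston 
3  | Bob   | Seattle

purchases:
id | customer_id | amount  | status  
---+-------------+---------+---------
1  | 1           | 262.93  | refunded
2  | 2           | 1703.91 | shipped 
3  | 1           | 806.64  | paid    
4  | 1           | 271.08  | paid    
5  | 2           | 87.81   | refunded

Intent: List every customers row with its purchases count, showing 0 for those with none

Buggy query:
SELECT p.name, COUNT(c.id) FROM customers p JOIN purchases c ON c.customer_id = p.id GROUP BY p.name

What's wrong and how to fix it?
Bug: INNER JOIN drops customers rows that have no matching purchases rows

Fix: Switch to LEFT JOIN to retain unmatched parent rows

Corrected query:
SELECT p.name, COUNT(c.id) FROM customers p LEFT JOIN purchases c ON c.customer_id = p.id GROUP BY p.name

Result:
name  | COUNT(c.id)
------+------------
Alice | 2          
Bob   | 0          
Frank | 3          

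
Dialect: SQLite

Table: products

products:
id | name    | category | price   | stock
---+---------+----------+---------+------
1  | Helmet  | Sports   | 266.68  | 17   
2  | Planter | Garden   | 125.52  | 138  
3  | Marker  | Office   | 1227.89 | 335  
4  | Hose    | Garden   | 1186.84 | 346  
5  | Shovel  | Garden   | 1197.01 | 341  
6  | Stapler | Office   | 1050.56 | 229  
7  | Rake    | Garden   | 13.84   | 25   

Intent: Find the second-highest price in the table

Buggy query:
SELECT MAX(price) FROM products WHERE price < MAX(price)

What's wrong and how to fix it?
Bug: MAX(price) on the right of the comparison is an aggregate-in-WHERE error

Fix: Put the inner MAX in a scalar subquery

Corrected query:
SELECT MAX(price) FROM products WHERE price < (SELECT MAX(price) FROM products)

Result:
MAX(price)
----------
1197.01   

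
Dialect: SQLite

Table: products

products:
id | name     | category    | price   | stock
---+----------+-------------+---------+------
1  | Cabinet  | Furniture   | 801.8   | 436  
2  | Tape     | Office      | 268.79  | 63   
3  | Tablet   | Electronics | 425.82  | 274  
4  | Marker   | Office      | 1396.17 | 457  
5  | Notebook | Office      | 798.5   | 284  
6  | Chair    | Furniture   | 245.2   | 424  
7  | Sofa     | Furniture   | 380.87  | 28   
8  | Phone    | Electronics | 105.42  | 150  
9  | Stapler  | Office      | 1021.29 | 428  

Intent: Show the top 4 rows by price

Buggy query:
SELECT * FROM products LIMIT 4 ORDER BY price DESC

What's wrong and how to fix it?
Bug: ORDER BY cannot follow LIMIT; LIMIT is the final clause

Fix: Sort with ORDER BY, then apply LIMIT

Corrected query:
SELECT * FROM products ORDER BY price DESC LIMIT 4

Result:
id | name     | category  | price   | stock
---+----------+-----------+---------+------
4  | Marker   | Office    | 1396.17 | 457  
9  | Stapler  | Office    | 1021.29 | 428  
1  | Cabinet  | Furniture | 801.8   | 436  
5  | Notebook | Office    | 798.5   | 284  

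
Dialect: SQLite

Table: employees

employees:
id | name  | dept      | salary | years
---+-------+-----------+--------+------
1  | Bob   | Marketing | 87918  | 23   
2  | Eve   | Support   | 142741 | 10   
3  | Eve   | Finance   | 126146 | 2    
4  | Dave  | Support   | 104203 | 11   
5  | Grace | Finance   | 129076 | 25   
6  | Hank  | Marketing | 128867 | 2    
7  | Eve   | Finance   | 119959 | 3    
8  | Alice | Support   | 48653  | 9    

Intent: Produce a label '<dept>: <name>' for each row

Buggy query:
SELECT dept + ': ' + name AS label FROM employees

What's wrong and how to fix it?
Bug: SQLite uses || for string concatenation; + coerces text to numbers (yielding 0)

Fix: Replace + with || to concatenate text

Corrected query:
SELECT dept || ': ' || name AS label FROM employees

Result:
label          
---------------
Marketing: Bob 
Support: Eve   
Finance: Eve   
Support: Dave  
Finance: Grace 
Marketing: Hank
Finance: Eve   
Support: Alice 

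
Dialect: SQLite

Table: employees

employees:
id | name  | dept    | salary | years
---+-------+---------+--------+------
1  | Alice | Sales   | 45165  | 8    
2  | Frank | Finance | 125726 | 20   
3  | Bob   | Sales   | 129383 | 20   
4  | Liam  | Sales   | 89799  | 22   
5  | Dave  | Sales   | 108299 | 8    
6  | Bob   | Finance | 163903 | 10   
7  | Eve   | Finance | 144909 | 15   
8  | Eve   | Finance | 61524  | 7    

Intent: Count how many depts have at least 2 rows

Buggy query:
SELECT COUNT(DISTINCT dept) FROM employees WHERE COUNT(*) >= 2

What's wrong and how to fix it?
Bug: WHERE filters individual rows, not groups, so a group-level COUNT is invalid there

Fix: Group first with HAVING COUNT(*) >= 2, then COUNT the resulting groups

Corrected query:
SELECT COUNT(*) FROM (SELECT dept FROM employees GROUP BY dept HAVING COUNT(*) >= 2)

Result:
COUNT(*)
--------
2       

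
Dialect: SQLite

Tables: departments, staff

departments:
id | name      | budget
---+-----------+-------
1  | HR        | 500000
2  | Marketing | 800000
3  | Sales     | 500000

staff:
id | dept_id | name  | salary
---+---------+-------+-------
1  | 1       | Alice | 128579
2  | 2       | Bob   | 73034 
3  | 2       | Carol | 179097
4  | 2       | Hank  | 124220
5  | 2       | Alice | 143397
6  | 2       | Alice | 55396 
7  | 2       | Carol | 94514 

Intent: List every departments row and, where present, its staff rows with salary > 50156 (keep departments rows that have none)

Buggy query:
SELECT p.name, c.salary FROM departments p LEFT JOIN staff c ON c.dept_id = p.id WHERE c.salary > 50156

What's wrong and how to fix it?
Bug: A WHERE condition on the right-hand table after LEFT JOIN drops unmatched parents

Fix: Move the right-table condition into the ON clause so unmatched parents are kept

Corrected query:
SELECT p.name, c.salary FROM departments p LEFT JOIN staff c ON c.dept_id = p.id AND c.salary > 50156

Result:
name      | salary
----------+-------
HR        | 128579
Marketing | 55396 
Marketing | 73034 
Marketing | 94514 
Marketing | 124220
Marketing | 143397
Marketing | 179097
Sales     | NULL  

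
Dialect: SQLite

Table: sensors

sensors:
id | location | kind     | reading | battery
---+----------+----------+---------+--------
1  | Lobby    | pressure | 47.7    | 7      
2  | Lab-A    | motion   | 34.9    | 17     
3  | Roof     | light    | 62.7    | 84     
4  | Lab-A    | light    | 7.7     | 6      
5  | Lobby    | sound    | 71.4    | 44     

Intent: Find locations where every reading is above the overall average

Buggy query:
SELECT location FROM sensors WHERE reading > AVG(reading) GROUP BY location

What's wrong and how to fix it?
Bug: WHERE evaluates per row before aggregation, so AVG() is unavailable

Fix: Compute the overall average in a scalar subquery and compare each group's MIN against it in HAVING

Corrected query:
SELECT location FROM sensors GROUP BY location HAVING MIN(reading) > (SELECT AVG(reading) FROM sensors)

Result:
location
--------
Lobby   
Roof    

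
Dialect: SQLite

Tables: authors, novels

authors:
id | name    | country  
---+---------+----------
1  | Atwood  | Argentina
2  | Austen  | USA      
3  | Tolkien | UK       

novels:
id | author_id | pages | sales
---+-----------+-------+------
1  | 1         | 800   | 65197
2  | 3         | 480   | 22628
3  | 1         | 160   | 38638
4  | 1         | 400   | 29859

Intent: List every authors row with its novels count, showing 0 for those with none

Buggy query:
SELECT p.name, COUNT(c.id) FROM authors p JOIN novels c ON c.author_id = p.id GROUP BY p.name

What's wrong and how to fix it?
Bug: INNER JOIN drops authors rows that have no matching novels rows

Fix: Use LEFT JOIN so parents without children still appear (COUNT(c.id) gives 0)

Corrected query:
SELECT p.name, COUNT(c.id) FROM authors p LEFT JOIN novels c ON c.author_id = p.id GROUP BY p.name

Result:
name    | COUNT(c.id)
--------+------------
Atwood  | 3          
Austen  | 0          
Tolkien | 1          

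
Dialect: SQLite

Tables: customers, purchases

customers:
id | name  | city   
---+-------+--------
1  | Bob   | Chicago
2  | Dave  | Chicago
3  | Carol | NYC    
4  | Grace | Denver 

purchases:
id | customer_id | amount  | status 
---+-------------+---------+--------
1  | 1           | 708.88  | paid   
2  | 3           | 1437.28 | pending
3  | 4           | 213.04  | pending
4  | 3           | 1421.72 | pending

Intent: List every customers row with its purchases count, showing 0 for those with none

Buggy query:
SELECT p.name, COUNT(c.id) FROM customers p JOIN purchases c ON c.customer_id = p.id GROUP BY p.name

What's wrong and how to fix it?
Bug: INNER JOIN drops customers rows that have no matching purchases rows

Fix: Switch to LEFT JOIN to retain unmatched parent rows

Corrected query:
SELECT p.name, COUNT(c.id) FROM customers p LEFT JOIN purchases c ON c.customer_id = p.id GROUP BY p.name

Result:
name  | COUNT(c.id)
------+------------
Bob   | 1          
Carol | 2          
Dave  | 0          
Grace | 1          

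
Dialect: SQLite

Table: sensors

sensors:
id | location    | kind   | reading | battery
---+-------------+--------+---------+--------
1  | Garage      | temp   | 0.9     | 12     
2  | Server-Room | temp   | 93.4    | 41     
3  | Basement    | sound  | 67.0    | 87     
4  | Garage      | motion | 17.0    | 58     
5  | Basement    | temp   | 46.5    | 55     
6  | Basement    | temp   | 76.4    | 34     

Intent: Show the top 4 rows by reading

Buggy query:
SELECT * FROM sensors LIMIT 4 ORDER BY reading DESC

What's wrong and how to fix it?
Bug: LIMIT must come after ORDER BY

Fix: Sort with ORDER BY, then apply LIMIT

Corrected query:
SELECT * FROM sensors ORDER BY reading DESC LIMIT 4

Result:
id | location    | kind  | reading | battery
---+-------------+-------+---------+--------
2  | Server-Room | temp  | 93.4    | 41     
6  | Basement    | temp  | 76.4    | 34     
3  | Basement    | sound | 67      | 87     
5  | Basement    | temp  | 46.5    | 55     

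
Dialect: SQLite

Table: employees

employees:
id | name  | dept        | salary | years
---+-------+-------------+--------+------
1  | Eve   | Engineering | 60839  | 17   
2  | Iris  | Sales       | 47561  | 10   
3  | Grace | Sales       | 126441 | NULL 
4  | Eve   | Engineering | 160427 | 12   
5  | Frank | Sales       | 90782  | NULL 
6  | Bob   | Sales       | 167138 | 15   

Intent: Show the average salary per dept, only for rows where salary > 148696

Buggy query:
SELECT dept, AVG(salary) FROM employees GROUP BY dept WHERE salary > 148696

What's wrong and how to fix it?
Bug: Row-level WHERE must come before GROUP BY in the clause order

Fix: Move the WHERE clause before GROUP BY

Corrected query:
SELECT dept, AVG(salary) FROM employees WHERE salary > 148696 GROUP BY dept

Result:
dept        | AVG(salary)
------------+------------
Engineering | 160427     
Sales       | 167138     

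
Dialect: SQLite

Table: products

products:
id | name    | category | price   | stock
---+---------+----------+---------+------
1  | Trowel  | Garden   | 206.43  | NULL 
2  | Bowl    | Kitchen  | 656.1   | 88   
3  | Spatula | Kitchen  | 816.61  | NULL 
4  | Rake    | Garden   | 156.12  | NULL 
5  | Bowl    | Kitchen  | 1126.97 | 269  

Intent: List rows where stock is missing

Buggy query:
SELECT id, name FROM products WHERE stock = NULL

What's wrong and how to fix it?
Bug: '= NULL' is always unknown in SQL three-valued logic, so no rows match

Fix: Use IS NULL to test for NULL

Corrected query:
SELECT id, name FROM products WHERE stock IS NULL

Result:
id | name   
---+--------
1  | Trowel 
3  | Spatula
4  | Rake   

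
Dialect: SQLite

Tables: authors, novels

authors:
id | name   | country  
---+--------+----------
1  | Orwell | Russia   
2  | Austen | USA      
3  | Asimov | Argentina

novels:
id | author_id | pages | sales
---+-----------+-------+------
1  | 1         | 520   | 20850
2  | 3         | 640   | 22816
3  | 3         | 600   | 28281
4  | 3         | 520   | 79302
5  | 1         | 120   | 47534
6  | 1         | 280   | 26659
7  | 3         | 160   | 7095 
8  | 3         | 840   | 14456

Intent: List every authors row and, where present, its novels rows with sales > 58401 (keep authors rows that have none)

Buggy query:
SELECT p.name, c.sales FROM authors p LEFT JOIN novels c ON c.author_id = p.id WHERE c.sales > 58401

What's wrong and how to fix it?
Bug: A WHERE condition on the right-hand table after LEFT JOIN drops unmatched parents

Fix: Move the right-table condition into the ON clause so unmatched parents are kept

Corrected query:
SELECT p.name, c.sales FROM authors p LEFT JOIN novels c ON c.author_id = p.id AND c.sales > 58401

Result:
name   | sales
-------+------
Orwell | NULL 
Austen | NULL 
Asimov | 79302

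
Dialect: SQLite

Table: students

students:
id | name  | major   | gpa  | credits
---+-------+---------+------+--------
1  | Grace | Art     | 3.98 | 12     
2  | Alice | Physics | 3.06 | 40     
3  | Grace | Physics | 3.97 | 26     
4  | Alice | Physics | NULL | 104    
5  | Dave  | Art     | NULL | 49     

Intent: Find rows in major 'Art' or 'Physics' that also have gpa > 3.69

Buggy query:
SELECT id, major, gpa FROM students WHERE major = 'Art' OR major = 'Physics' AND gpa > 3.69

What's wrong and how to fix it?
Bug: Without parentheses, AND is evaluated before OR, so the gpa filter only applies to the 'Physics' branch

Fix: Group the OR with parentheses (or use IN), then AND the threshold

Corrected query:
SELECT id, major, gpa FROM students WHERE (major = 'Art' OR major = 'Physics') AND gpa > 3.69

Result:
id | major   | gpa 
---+---------+-----
1  | Art     | 3.98
3  | Physics | 3.97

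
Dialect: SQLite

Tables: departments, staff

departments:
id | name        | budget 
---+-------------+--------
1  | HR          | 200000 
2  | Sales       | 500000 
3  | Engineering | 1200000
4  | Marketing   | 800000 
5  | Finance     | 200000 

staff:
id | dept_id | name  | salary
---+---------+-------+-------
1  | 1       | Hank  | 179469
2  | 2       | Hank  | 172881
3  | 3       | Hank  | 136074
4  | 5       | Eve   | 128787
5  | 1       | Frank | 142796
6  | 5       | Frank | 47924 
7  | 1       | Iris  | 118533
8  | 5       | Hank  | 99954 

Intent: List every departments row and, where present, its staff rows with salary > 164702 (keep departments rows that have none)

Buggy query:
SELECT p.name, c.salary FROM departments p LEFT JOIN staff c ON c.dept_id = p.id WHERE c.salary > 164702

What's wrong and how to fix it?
Bug: A WHERE condition on the right-hand table after LEFT JOIN drops unmatched parents

Fix: Put 'c.salary > 164702' in the JOIN's ON clause instead of WHERE

Corrected query:
SELECT p.name, c.salary FROM departments p LEFT JOIN staff c ON c.dept_id = p.id AND c.salary > 164702

Result:
name        | salary
------------+-------
HR          | 179469
Sales       | 172881
Engineering | NULL  
Marketing   | NULL  
Finance     | NULL  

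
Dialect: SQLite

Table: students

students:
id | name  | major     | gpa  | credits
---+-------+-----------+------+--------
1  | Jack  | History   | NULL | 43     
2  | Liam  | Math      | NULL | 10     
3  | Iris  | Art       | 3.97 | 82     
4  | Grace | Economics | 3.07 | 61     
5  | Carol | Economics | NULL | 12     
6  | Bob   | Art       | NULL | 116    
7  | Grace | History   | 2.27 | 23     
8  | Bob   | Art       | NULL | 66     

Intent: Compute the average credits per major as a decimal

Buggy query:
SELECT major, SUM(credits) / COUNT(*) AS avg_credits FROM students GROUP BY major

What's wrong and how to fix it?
Bug: SUM(credits) and COUNT(*) are both integers; the division truncates the fractional part

Fix: Cast one side to REAL so the division keeps the fractional part

Corrected query:
SELECT major, SUM(credits) * 1.0 / COUNT(*) AS avg_credits FROM students GROUP BY major

Result:
major     | avg_credits
----------+------------
Art       | 88         
Economics | 36.5       
History   | 33         
Math      | 10         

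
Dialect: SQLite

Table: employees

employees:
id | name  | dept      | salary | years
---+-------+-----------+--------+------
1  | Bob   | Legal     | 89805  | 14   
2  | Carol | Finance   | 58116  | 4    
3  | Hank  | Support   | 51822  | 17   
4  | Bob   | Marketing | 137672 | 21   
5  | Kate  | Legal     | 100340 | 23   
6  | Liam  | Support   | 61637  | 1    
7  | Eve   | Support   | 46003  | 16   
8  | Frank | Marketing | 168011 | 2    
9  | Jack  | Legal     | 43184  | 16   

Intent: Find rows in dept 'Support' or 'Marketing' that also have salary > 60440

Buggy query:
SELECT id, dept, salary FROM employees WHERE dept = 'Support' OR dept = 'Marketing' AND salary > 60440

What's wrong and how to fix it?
Bug: Without parentheses, AND is evaluated before OR, so the salary filter only applies to the 'Marketing' branch

Fix: Group the OR with parentheses (or use IN), then AND the threshold

Corrected query:
SELECT id, dept, salary FROM employees WHERE (dept = 'Support' OR dept = 'Marketing') AND salary > 60440

Result:
id | dept      | salary
---+-----------+-------
4  | Marketing | 137672
6  | Support   | 61637 
8  | Marketing | 168011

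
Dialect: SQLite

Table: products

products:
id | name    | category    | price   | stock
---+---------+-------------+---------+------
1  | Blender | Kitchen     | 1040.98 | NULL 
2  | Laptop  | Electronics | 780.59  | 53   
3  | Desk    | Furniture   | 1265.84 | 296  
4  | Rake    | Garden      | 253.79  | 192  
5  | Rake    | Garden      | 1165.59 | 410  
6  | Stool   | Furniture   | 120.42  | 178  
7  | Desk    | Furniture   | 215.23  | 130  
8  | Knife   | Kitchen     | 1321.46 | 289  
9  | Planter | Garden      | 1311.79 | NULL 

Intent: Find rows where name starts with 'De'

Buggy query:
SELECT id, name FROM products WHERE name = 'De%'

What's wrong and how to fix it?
Bug: '=' compares the literal string including the % character; pattern matching needs LIKE

Fix: Replace '=' with LIKE so 'De%' is treated as a pattern

Corrected query:
SELECT id, name FROM products WHERE name LIKE 'De%'

Result:
id | name
---+-----
3  | Desk
7  | Desk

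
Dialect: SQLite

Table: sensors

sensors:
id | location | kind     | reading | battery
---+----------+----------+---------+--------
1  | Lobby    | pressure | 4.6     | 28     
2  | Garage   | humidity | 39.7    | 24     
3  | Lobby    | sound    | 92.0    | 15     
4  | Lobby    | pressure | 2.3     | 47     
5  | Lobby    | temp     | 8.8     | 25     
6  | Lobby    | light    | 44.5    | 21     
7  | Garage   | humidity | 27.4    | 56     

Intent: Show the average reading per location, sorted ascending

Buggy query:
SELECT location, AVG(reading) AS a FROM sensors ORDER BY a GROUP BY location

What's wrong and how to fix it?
Bug: ORDER BY appears before GROUP BY; SQL clause order requires GROUP BY first

Fix: Move ORDER BY to the end, after GROUP BY

Corrected query:
SELECT location, AVG(reading) AS a FROM sensors GROUP BY location ORDER BY a

Result:
location | a    
---------+------
Lobby    | 30.44
Garage   | 33.55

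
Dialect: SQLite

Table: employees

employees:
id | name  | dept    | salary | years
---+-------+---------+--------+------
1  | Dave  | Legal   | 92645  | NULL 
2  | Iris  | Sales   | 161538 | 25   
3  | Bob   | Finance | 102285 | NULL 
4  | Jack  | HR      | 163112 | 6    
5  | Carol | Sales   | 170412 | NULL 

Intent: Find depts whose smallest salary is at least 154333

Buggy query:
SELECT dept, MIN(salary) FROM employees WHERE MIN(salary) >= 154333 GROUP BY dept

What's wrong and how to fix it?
Bug: Aggregates like MIN are computed per group after WHERE runs

Fix: Replace WHERE with HAVING after the GROUP BY

Corrected query:
SELECT dept, MIN(salary) FROM employees GROUP BY dept HAVING MIN(salary) >= 154333

Result:
dept  | MIN(salary)
------+------------
HR    | 163112     
Sales | 161538     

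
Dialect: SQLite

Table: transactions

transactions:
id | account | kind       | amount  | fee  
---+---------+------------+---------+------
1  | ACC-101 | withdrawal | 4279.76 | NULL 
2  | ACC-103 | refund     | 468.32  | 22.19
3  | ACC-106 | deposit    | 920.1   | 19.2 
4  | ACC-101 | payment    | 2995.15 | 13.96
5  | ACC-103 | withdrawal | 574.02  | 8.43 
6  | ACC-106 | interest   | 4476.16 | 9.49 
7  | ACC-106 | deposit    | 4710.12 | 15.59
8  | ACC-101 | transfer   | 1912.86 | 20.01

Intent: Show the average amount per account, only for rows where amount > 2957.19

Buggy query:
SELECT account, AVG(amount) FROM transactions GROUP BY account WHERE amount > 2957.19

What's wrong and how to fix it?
Bug: Row-level WHERE must come before GROUP BY in the clause order

Fix: Move the WHERE clause before GROUP BY

Corrected query:
SELECT account, AVG(amount) FROM transactions WHERE amount > 2957.19 GROUP BY account

Result:
account | AVG(amount)
--------+------------
ACC-101 | 3637.455   
ACC-106 | 4593.14    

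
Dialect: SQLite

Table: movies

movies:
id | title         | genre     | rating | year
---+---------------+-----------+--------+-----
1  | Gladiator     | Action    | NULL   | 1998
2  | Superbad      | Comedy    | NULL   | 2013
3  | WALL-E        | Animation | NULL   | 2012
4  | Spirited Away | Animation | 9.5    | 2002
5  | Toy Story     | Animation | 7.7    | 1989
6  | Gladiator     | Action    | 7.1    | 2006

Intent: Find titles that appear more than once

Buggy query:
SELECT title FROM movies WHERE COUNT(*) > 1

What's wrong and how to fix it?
Bug: WHERE can't reference COUNT(*); aggregates are computed after WHERE

Fix: Group first, then use HAVING for the count condition

Corrected query:
SELECT title FROM movies GROUP BY title HAVING COUNT(*) > 1

Result:
title    
---------
Gladiator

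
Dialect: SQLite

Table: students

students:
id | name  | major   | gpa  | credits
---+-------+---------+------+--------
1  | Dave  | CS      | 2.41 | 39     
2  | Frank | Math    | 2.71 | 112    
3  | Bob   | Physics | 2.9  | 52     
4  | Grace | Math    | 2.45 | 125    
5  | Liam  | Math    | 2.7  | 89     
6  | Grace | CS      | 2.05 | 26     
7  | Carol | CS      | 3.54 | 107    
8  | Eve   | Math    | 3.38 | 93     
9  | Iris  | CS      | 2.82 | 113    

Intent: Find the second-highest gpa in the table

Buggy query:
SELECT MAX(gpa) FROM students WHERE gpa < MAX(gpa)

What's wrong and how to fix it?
Bug: MAX(gpa) on the right of the comparison is an aggregate-in-WHERE error

Fix: Compute the overall MAX in a subquery, then take MAX of rows below it

Corrected query:
SELECT MAX(gpa) FROM students WHERE gpa < (SELECT MAX(gpa) FROM students)

Result:
MAX(gpa)
--------
3.38    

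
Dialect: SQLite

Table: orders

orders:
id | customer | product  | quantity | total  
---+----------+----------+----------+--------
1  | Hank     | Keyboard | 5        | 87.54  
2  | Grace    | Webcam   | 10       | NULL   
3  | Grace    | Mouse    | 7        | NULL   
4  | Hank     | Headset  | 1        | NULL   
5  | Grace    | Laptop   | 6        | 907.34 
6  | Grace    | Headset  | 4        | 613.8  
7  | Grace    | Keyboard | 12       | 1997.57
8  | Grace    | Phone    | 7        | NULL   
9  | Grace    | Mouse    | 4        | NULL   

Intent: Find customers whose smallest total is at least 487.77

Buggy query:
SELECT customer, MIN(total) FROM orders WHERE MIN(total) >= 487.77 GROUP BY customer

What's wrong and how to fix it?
Bug: Aggregates like MIN are computed per group after WHERE runs

Fix: Use HAVING for the per-group MIN condition

Corrected query:
SELECT customer, MIN(total) FROM orders GROUP BY customer HAVING MIN(total) >= 487.77

Result:
customer | MIN(total)
---------+-----------
Grace    | 613.8     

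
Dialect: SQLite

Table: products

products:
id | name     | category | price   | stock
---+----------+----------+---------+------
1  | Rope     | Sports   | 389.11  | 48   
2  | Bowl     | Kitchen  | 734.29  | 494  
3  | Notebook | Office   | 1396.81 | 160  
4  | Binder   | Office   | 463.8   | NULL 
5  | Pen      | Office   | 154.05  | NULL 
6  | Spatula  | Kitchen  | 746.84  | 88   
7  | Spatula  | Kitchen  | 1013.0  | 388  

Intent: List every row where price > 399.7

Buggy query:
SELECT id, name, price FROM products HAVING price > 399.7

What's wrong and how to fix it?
Bug: This is a non-aggregate query (no GROUP BY, no aggregates), so in SQLite the HAVING clause is invalid here; a row-level condition belongs in WHERE

Fix: Use WHERE for row-level filtering

Corrected query:
SELECT id, name, price FROM products WHERE price > 399.7

Result:
id | name     | price  
---+----------+--------
2  | Bowl     | 734.29 
3  | Notebook | 1396.81
4  | Binder   | 463.8  
6  | Spatula  | 746.84 
7  | Spatula  | 1013   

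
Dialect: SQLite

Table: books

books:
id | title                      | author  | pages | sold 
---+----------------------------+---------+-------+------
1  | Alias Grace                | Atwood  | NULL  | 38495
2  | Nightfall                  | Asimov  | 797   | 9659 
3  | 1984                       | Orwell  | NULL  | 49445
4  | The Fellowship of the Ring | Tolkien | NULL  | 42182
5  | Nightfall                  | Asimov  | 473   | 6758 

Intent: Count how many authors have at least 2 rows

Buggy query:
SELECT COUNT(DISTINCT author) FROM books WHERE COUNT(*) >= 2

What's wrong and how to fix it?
Bug: WHERE filters individual rows, not groups, so a group-level COUNT is invalid there

Fix: Group first with HAVING COUNT(*) >= 2, then COUNT the resulting groups

Corrected query:
SELECT COUNT(*) FROM (SELECT author FROM books GROUP BY author HAVING COUNT(*) >= 2)

Result:
COUNT(*)
--------
1       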